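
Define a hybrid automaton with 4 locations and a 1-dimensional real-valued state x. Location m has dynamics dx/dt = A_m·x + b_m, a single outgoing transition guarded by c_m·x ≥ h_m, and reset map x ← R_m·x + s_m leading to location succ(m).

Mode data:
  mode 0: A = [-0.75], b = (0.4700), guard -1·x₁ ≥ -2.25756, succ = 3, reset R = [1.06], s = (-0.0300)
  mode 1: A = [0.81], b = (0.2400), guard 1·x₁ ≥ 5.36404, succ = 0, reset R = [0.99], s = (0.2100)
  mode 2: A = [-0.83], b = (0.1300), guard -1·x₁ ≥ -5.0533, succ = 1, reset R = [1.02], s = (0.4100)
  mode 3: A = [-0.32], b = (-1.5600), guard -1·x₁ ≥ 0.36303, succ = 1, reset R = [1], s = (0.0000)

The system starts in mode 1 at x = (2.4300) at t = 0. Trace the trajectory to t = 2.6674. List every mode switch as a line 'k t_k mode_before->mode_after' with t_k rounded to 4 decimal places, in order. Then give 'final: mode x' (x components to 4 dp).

Mode 1: guard c·x = 5.3640 hit at Δt = 0.9019 (t = 0.9019), x⁻ = (5.3640) → reset → x⁺ = (5.5204), jump to mode 0
Mode 0: guard c·x = -2.2576 hit at Δt = 1.4651 (t = 2.3670), x⁻ = (2.2576) → reset → x⁺ = (2.3630), jump to mode 3
Mode 3: flow for 0.3004 to horizon, guard not reached → x = (1.6996)

1 0.9019 1->0
2 2.3670 0->3
final: 3 1.6996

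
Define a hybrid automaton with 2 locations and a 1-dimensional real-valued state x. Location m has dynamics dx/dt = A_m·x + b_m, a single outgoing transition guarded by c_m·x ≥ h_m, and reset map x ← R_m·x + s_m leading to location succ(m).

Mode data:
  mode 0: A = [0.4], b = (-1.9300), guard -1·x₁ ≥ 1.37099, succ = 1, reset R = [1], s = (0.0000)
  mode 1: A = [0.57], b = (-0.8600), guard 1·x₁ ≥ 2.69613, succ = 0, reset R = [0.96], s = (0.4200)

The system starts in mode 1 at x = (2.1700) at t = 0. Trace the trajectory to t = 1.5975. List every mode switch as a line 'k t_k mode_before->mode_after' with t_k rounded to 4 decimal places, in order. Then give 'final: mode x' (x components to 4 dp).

1 1.0270 1->0
final: 0 2.5426

Mode 1: guard c·x = 2.6961 hit at Δt = 1.0270 (t = 1.0270), x⁻ = (2.6961) → reset → x⁺ = (3.0083), jump to mode 0
Mode 0: flow for 0.5705 to horizon, guard not reached → x = (2.5426)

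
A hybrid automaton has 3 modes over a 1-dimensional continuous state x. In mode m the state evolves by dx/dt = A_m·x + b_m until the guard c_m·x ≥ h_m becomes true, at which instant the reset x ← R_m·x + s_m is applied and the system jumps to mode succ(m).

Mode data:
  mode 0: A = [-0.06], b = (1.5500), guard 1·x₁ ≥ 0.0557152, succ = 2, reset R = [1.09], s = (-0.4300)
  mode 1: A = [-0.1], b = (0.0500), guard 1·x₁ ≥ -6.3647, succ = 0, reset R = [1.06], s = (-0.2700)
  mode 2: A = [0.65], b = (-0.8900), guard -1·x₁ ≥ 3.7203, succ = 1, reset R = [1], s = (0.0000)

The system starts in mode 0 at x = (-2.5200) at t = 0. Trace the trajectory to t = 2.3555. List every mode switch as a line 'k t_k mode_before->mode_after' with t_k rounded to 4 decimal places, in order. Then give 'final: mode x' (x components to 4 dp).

Mode 0: guard c·x = 0.0557 hit at Δt = 1.5873 (t = 1.5873), x⁻ = (0.0557) → reset → x⁺ = (-0.3693), jump to mode 2
Mode 2: flow for 0.7682 to horizon, guard not reached → x = (-1.4952)

1 1.5873 0->2
final: 2 -1.4952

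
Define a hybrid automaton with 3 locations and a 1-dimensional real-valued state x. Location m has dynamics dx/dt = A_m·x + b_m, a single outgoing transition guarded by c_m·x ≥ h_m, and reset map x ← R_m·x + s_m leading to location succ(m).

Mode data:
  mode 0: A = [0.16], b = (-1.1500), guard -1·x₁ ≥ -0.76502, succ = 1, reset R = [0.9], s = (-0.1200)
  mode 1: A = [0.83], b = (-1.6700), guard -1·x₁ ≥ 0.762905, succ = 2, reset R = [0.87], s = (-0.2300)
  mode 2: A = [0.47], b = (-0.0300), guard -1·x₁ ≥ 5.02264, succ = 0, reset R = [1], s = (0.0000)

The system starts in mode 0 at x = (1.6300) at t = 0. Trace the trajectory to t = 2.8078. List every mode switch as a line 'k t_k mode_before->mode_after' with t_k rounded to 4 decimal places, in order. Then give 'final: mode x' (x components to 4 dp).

1 0.9041 0->1
2 1.6915 1->2
final: 2 -1.5543

Mode 0: guard c·x = -0.7650 hit at Δt = 0.9041 (t = 0.9041), x⁻ = (0.7650) → reset → x⁺ = (0.5685), jump to mode 1
Mode 1: guard c·x = 0.7629 hit at Δt = 0.7874 (t = 1.6915), x⁻ = (-0.7629) → reset → x⁺ = (-0.8937), jump to mode 2
Mode 2: flow for 1.1163 to horizon, guard not reached → x = (-1.5543)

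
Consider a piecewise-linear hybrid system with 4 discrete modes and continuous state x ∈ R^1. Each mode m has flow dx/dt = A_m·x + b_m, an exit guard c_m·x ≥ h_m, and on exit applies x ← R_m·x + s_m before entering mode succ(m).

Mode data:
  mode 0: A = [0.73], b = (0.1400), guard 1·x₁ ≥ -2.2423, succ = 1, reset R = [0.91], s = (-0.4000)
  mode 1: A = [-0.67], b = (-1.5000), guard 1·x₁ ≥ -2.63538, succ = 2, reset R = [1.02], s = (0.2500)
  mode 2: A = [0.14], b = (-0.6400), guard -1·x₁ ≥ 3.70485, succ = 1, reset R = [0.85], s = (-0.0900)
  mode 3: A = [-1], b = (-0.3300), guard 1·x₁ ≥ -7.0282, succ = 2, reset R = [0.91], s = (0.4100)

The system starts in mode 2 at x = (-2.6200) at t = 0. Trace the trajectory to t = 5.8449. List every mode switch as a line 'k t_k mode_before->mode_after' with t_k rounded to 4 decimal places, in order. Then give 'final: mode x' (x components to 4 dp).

1 1.0036 2->1
2 2.3845 1->2
3 3.5711 2->1
4 4.9520 1->2
final: 2 -3.3714

Mode 2: guard c·x = 3.7048 hit at Δt = 1.0036 (t = 1.0036), x⁻ = (-3.7048) → reset → x⁺ = (-3.2391), jump to mode 1
Mode 1: guard c·x = -2.6354 hit at Δt = 1.3809 (t = 2.3845), x⁻ = (-2.6354) → reset → x⁺ = (-2.4381), jump to mode 2
Mode 2: guard c·x = 3.7048 hit at Δt = 1.1866 (t = 3.5711), x⁻ = (-3.7048) → reset → x⁺ = (-3.2391), jump to mode 1
Mode 1: guard c·x = -2.6354 hit at Δt = 1.3809 (t = 4.9520), x⁻ = (-2.6354) → reset → x⁺ = (-2.4381), jump to mode 2
Mode 2: flow for 0.8929 to horizon, guard not reached → x = (-3.3714)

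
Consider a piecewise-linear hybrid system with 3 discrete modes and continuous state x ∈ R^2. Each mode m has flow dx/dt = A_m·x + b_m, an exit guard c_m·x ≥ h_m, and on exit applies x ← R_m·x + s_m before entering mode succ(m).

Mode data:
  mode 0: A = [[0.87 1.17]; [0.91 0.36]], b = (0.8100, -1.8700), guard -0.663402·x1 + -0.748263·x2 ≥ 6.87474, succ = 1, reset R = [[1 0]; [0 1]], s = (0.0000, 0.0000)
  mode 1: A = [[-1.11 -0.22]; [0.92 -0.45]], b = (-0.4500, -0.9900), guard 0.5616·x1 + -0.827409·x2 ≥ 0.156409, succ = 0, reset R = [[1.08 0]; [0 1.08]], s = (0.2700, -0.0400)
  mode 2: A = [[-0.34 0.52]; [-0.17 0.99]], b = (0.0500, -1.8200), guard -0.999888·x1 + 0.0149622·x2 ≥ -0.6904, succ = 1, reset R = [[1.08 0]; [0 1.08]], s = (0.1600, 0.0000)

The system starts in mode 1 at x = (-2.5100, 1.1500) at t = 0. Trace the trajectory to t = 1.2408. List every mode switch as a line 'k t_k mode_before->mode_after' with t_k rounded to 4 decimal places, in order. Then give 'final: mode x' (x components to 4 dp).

Mode 1: guard c·x = 0.1564 hit at Δt = 0.8301 (t = 0.8301), x⁻ = (-1.2143, -1.0132) → reset → x⁺ = (-1.0414, -1.1343), jump to mode 0
Mode 0: flow for 0.4107 to horizon, guard not reached → x = (-2.1495, -2.7409)

1 0.8301 1->0
final: 0 -2.1495 -2.7409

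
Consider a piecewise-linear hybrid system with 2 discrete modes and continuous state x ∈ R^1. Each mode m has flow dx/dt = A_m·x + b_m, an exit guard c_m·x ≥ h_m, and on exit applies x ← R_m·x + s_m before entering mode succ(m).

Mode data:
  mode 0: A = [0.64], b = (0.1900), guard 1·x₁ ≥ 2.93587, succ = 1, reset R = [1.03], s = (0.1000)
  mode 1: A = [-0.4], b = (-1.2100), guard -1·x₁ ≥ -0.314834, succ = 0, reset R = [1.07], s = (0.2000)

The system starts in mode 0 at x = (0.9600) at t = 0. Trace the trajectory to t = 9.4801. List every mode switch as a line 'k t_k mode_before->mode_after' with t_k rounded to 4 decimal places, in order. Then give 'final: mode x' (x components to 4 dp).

Mode 0: guard c·x = 2.9359 hit at Δt = 1.4761 (t = 1.4761), x⁻ = (2.9359) → reset → x⁺ = (3.1239), jump to mode 1
Mode 1: guard c·x = -0.3148 hit at Δt = 1.5259 (t = 3.0020), x⁻ = (0.3148) → reset → x⁺ = (0.5369), jump to mode 0
Mode 0: guard c·x = 2.9359 hit at Δt = 2.1174 (t = 5.1194), x⁻ = (2.9359) → reset → x⁺ = (3.1239), jump to mode 1
Mode 1: guard c·x = -0.3148 hit at Δt = 1.5259 (t = 6.6453), x⁻ = (0.3148) → reset → x⁺ = (0.5369), jump to mode 0
Mode 0: guard c·x = 2.9359 hit at Δt = 2.1174 (t = 8.7628), x⁻ = (2.9359) → reset → x⁺ = (3.1239), jump to mode 1
Mode 1: flow for 0.7173 to horizon, guard not reached → x = (1.5902)

1 1.4761 0->1
2 3.0020 1->0
3 5.1194 0->1
4 6.6453 1->0
5 8.7628 0->1
final: 1 1.5902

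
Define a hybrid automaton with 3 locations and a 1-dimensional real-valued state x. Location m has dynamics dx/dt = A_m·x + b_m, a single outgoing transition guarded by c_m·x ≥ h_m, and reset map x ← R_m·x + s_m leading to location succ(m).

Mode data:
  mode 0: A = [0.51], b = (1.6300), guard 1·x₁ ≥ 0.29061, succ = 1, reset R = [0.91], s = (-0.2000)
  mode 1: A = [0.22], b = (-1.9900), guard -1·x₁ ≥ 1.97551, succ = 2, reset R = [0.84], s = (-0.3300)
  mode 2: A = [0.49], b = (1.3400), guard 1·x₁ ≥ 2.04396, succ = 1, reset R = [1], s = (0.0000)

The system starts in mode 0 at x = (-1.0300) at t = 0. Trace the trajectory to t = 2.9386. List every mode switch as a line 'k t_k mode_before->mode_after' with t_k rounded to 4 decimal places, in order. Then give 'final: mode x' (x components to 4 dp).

1 0.9334 0->1
2 1.8638 1->2
final: 2 -1.4728

Mode 0: guard c·x = 0.2906 hit at Δt = 0.9334 (t = 0.9334), x⁻ = (0.2906) → reset → x⁺ = (0.0645), jump to mode 1
Mode 1: guard c·x = 1.9755 hit at Δt = 0.9304 (t = 1.8638), x⁻ = (-1.9755) → reset → x⁺ = (-1.9894), jump to mode 2
Mode 2: flow for 1.0748 to horizon, guard not reached → x = (-1.4728)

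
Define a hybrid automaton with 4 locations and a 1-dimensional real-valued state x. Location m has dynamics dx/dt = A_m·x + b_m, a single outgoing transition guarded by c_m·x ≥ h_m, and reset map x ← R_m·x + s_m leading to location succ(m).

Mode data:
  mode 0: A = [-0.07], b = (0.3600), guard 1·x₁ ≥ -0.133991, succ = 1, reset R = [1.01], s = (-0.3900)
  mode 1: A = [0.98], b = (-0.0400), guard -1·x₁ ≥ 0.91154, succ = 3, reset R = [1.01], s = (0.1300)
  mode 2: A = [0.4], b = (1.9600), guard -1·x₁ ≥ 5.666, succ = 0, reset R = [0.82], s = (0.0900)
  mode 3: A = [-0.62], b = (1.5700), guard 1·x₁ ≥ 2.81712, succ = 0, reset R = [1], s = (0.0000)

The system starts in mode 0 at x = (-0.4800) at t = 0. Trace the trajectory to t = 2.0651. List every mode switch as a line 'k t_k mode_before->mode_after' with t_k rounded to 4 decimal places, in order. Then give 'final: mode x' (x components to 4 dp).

1 0.9073 0->1
2 1.4380 1->3
final: 3 0.2798

Mode 0: guard c·x = -0.1340 hit at Δt = 0.9073 (t = 0.9073), x⁻ = (-0.1340) → reset → x⁺ = (-0.5253), jump to mode 1
Mode 1: guard c·x = 0.9115 hit at Δt = 0.5307 (t = 1.4380), x⁻ = (-0.9115) → reset → x⁺ = (-0.7907), jump to mode 3
Mode 3: flow for 0.6271 to horizon, guard not reached → x = (0.2798)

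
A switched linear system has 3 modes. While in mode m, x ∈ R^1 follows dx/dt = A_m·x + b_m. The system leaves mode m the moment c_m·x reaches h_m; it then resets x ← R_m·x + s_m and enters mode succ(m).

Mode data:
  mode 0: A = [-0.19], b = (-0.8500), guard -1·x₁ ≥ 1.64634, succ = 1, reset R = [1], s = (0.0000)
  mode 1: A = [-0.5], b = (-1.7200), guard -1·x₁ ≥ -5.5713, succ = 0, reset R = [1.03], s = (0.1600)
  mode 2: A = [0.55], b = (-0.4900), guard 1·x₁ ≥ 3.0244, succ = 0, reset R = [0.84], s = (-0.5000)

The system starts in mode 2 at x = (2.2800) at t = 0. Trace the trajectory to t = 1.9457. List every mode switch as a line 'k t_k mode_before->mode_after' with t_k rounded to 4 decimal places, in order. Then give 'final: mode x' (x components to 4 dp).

1 0.7802 2->0
final: 0 0.7465

Mode 2: guard c·x = 3.0244 hit at Δt = 0.7802 (t = 0.7802), x⁻ = (3.0244) → reset → x⁺ = (2.0405), jump to mode 0
Mode 0: flow for 1.1655 to horizon, guard not reached → x = (0.7465)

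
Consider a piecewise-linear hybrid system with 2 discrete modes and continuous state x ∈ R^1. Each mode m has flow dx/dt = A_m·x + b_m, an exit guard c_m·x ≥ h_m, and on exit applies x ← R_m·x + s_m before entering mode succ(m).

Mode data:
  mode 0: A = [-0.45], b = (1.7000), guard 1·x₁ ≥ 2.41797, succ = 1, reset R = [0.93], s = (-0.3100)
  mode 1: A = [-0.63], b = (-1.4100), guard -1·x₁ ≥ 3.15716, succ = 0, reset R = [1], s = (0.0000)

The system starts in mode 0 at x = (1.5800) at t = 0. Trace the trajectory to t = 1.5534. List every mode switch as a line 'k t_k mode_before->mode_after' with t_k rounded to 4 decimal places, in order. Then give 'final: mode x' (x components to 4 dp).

1 1.0669 0->1
final: 1 0.8361

Mode 0: guard c·x = 2.4180 hit at Δt = 1.0669 (t = 1.0669), x⁻ = (2.4180) → reset → x⁺ = (1.9387), jump to mode 1
Mode 1: flow for 0.4865 to horizon, guard not reached → x = (0.8361)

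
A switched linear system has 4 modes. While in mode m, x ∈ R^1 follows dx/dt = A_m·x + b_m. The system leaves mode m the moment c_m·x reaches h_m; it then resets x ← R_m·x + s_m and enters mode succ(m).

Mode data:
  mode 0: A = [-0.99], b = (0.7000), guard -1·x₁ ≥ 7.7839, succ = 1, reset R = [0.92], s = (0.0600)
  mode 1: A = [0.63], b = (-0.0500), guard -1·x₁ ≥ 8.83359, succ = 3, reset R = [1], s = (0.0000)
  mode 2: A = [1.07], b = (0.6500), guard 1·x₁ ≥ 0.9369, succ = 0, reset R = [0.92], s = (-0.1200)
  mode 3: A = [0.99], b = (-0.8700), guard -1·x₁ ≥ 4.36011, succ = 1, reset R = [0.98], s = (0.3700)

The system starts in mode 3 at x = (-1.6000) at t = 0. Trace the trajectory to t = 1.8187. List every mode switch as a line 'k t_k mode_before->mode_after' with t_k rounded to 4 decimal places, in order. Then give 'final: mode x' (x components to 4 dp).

Mode 3: guard c·x = 4.3601 hit at Δt = 0.7559 (t = 0.7559), x⁻ = (-4.3601) → reset → x⁺ = (-3.9029), jump to mode 1
Mode 1: flow for 1.0628 to horizon, guard not reached → x = (-7.6995)

1 0.7559 3->1
final: 1 -7.6995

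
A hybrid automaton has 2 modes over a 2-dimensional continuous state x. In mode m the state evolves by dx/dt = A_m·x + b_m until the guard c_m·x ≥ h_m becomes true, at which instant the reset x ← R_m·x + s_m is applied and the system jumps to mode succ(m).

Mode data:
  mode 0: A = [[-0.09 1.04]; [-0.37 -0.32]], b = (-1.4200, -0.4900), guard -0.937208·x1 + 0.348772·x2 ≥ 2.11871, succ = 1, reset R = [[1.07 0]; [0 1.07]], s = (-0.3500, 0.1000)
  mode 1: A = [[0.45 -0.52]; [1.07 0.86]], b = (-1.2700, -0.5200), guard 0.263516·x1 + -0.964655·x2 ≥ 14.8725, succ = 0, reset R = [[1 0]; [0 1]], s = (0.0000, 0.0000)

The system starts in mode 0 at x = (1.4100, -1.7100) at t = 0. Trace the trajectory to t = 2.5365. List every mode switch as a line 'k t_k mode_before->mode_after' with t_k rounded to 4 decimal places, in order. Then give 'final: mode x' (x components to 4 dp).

1 1.3506 0->1
final: 1 -3.0329 -12.8506

Mode 0: guard c·x = 2.1187 hit at Δt = 1.3506 (t = 1.3506), x⁻ = (-2.7364, -1.2785) → reset → x⁺ = (-3.2780, -1.2680), jump to mode 1
Mode 1: flow for 1.1859 to horizon, guard not reached → x = (-3.0329, -12.8506)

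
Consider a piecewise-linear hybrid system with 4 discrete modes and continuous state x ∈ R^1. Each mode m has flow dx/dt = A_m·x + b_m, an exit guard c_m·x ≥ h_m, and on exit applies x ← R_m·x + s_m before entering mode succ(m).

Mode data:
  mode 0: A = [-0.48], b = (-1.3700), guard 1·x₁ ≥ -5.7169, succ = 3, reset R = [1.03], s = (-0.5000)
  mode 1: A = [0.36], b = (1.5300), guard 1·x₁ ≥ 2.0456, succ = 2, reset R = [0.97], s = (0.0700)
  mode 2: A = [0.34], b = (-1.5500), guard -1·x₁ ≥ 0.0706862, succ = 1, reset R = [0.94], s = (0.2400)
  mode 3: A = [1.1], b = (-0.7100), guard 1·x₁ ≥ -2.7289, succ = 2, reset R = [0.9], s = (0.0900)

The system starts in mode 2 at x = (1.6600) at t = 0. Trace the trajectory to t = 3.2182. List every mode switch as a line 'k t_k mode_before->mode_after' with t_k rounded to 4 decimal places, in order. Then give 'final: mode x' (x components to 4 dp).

1 1.3769 2->1
2 2.3572 1->2
final: 2 1.2024

Mode 2: guard c·x = 0.0707 hit at Δt = 1.3769 (t = 1.3769), x⁻ = (-0.0707) → reset → x⁺ = (0.1736), jump to mode 1
Mode 1: guard c·x = 2.0456 hit at Δt = 0.9803 (t = 2.3572), x⁻ = (2.0456) → reset → x⁺ = (2.0542), jump to mode 2
Mode 2: flow for 0.8610 to horizon, guard not reached → x = (1.2024)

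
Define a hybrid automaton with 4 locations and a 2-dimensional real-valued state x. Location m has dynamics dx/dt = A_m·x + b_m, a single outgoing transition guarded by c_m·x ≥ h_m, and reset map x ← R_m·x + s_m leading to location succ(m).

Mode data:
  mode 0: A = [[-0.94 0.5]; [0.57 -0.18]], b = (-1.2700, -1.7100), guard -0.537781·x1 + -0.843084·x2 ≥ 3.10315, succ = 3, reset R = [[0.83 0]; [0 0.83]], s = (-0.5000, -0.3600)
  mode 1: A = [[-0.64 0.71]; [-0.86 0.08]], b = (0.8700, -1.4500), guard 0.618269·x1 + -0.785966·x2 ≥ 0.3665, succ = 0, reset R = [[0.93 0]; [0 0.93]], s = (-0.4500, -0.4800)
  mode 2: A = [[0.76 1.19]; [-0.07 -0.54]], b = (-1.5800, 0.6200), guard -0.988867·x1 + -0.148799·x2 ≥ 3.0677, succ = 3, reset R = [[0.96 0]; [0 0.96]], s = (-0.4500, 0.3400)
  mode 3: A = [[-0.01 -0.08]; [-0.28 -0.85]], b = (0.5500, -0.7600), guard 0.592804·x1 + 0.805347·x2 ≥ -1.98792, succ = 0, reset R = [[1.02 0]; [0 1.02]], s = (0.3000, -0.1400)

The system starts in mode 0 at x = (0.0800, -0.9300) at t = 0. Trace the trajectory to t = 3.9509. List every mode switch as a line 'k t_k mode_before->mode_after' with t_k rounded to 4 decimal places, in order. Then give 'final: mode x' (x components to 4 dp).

1 1.0192 0->3
2 1.7588 3->0
3 2.2341 0->3
4 2.9808 3->0
5 3.4580 0->3
final: 3 -1.3867 -1.8515

Mode 0: guard c·x = 3.1031 hit at Δt = 1.0192 (t = 1.0192), x⁻ = (-1.4402, -2.7621) → reset → x⁺ = (-1.6953, -2.6525), jump to mode 3
Mode 3: guard c·x = -1.9879 hit at Δt = 0.7396 (t = 1.7588), x⁻ = (-1.1555, -1.6179) → reset → x⁺ = (-0.8786, -1.7902), jump to mode 0
Mode 0: guard c·x = 3.1031 hit at Δt = 0.4753 (t = 2.2341), x⁻ = (-1.4876, -2.7318) → reset → x⁺ = (-1.7347, -2.6274), jump to mode 3
Mode 3: guard c·x = -1.9879 hit at Δt = 0.7467 (t = 2.9808), x⁻ = (-1.1909, -1.5918) → reset → x⁺ = (-0.9147, -1.7636), jump to mode 0
Mode 0: guard c·x = 3.1031 hit at Δt = 0.4772 (t = 3.4580), x⁻ = (-1.5089, -2.7182) → reset → x⁺ = (-1.7524, -2.6161), jump to mode 3
Mode 3: flow for 0.4929 to horizon, guard not reached → x = (-1.3867, -1.8515)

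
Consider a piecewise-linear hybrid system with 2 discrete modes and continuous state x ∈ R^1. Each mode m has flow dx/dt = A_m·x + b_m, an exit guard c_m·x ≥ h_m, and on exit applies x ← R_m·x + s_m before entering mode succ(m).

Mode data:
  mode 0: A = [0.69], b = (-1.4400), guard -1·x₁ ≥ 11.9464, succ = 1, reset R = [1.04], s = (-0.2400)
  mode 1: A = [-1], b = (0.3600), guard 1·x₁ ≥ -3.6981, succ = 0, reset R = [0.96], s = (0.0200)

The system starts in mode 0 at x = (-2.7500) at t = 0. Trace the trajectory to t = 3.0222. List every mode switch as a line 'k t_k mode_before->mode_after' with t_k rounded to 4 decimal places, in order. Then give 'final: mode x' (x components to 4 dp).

1 1.5437 0->1
2 2.7098 1->0
final: 0 -4.8814

Mode 0: guard c·x = 11.9464 hit at Δt = 1.5437 (t = 1.5437), x⁻ = (-11.9464) → reset → x⁺ = (-12.6643), jump to mode 1
Mode 1: guard c·x = -3.6981 hit at Δt = 1.1661 (t = 2.7098), x⁻ = (-3.6981) → reset → x⁺ = (-3.5302), jump to mode 0
Mode 0: flow for 0.3124 to horizon, guard not reached → x = (-4.8814)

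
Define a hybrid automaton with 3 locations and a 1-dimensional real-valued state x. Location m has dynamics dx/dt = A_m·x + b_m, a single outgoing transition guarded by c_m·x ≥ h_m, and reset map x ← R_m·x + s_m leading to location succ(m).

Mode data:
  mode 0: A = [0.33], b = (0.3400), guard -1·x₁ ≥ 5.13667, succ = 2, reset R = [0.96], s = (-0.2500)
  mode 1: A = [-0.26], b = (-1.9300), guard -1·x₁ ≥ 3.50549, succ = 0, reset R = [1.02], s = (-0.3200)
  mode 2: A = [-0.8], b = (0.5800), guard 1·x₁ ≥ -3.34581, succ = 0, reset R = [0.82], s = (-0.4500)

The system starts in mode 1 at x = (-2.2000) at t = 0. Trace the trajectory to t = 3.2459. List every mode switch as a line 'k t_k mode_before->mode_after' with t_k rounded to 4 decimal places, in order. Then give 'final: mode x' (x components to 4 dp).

Mode 1: guard c·x = 3.5055 hit at Δt = 1.1062 (t = 1.1062), x⁻ = (-3.5055) → reset → x⁺ = (-3.8956), jump to mode 0
Mode 0: guard c·x = 5.1367 hit at Δt = 1.0905 (t = 2.1967), x⁻ = (-5.1367) → reset → x⁺ = (-5.1812), jump to mode 2
Mode 2: guard c·x = -3.3458 hit at Δt = 0.4652 (t = 2.6619), x⁻ = (-3.3458) → reset → x⁺ = (-3.1936), jump to mode 0
Mode 0: flow for 0.5840 to horizon, guard not reached → x = (-3.6533)

1 1.1062 1->0
2 2.1967 0->2
3 2.6619 2->0
final: 0 -3.6533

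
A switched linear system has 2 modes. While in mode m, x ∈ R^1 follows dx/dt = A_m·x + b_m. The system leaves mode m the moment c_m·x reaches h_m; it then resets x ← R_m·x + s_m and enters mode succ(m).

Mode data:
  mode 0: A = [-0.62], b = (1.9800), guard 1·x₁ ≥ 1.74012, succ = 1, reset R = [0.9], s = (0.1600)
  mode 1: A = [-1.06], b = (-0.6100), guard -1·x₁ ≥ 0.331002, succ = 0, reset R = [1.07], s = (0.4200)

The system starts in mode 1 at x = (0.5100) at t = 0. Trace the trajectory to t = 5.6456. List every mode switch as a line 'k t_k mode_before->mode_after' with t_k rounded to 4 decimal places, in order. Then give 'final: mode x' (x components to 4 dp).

Mode 1: guard c·x = 0.3310 hit at Δt = 1.4063 (t = 1.4063), x⁻ = (-0.3310) → reset → x⁺ = (0.0658), jump to mode 0
Mode 0: guard c·x = 1.7401 hit at Δt = 1.2361 (t = 2.6424), x⁻ = (1.7401) → reset → x⁺ = (1.7261), jump to mode 1
Mode 1: guard c·x = 0.3310 hit at Δt = 2.1153 (t = 4.7577), x⁻ = (-0.3310) → reset → x⁺ = (0.0658), jump to mode 0
Mode 0: flow for 0.8879 to horizon, guard not reached → x = (1.3899)

1 1.4063 1->0
2 2.6424 0->1
3 4.7577 1->0
final: 0 1.3899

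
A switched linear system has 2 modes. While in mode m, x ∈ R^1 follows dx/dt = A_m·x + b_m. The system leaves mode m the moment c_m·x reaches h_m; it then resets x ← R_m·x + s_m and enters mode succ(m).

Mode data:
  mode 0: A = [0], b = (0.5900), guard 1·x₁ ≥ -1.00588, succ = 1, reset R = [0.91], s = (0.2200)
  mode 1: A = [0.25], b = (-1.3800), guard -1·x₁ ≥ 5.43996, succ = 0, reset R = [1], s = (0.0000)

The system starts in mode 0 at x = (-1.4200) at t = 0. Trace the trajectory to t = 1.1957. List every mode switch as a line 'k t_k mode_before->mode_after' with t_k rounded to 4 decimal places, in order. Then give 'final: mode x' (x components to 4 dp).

Mode 0: guard c·x = -1.0059 hit at Δt = 0.7019 (t = 0.7019), x⁻ = (-1.0059) → reset → x⁺ = (-0.6954), jump to mode 1
Mode 1: flow for 0.4938 to horizon, guard not reached → x = (-1.5120)

1 0.7019 0->1
final: 1 -1.5120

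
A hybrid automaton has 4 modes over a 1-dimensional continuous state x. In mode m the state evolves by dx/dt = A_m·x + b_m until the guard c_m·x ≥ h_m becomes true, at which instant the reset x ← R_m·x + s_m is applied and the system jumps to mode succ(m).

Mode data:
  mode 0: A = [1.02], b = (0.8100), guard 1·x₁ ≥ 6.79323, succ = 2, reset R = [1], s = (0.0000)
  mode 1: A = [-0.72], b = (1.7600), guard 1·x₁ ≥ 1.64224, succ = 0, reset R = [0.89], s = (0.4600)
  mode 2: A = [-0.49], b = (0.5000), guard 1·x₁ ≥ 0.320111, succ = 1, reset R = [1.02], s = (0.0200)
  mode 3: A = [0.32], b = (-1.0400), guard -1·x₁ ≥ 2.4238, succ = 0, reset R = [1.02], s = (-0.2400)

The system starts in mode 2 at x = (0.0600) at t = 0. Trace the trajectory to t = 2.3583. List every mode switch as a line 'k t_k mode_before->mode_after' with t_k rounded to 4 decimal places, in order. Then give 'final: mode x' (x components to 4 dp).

Mode 2: guard c·x = 0.3201 hit at Δt = 0.6446 (t = 0.6446), x⁻ = (0.3201) → reset → x⁺ = (0.3465), jump to mode 1
Mode 1: guard c·x = 1.6422 hit at Δt = 1.3352 (t = 1.9798), x⁻ = (1.6422) → reset → x⁺ = (1.9216), jump to mode 0
Mode 0: flow for 0.3785 to horizon, guard not reached → x = (3.2012)

1 0.6446 2->1
2 1.9798 1->0
final: 0 3.2012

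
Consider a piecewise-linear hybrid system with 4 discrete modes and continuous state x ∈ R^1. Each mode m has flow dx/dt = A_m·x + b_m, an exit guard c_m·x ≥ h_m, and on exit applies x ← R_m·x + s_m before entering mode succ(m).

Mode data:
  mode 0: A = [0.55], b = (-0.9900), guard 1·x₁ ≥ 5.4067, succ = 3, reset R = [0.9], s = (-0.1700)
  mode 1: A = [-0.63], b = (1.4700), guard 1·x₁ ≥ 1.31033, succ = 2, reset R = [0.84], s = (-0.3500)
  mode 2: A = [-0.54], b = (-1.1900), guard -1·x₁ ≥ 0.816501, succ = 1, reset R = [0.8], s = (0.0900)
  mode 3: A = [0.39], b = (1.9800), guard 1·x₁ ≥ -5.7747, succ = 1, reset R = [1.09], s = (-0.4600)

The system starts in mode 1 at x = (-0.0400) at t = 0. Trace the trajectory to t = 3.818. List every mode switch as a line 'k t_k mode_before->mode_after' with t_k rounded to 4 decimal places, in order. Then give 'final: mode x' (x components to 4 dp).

Mode 1: guard c·x = 1.3103 hit at Δt = 1.3358 (t = 1.3358), x⁻ = (1.3103) → reset → x⁺ = (0.7507), jump to mode 2
Mode 2: guard c·x = 0.8165 hit at Δt = 1.4000 (t = 2.7358), x⁻ = (-0.8165) → reset → x⁺ = (-0.5632), jump to mode 1
Mode 1: flow for 1.0822 to horizon, guard not reached → x = (0.8685)

1 1.3358 1->2
2 2.7358 2->1
final: 1 0.8685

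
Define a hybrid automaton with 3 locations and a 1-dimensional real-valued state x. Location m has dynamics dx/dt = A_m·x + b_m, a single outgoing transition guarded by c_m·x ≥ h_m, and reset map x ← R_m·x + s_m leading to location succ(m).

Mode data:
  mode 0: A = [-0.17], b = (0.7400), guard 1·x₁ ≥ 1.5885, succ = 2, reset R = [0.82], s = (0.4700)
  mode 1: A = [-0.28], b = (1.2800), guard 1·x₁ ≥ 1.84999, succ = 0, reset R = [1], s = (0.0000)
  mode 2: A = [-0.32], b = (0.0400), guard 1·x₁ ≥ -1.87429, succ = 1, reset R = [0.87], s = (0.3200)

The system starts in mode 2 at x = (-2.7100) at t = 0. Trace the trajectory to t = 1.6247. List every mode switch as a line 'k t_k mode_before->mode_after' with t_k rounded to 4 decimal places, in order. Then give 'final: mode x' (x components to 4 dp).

1 1.0914 2->1
final: 1 -0.4947

Mode 2: guard c·x = -1.8743 hit at Δt = 1.0914 (t = 1.0914), x⁻ = (-1.8743) → reset → x⁺ = (-1.3106), jump to mode 1
Mode 1: flow for 0.5333 to horizon, guard not reached → x = (-0.4947)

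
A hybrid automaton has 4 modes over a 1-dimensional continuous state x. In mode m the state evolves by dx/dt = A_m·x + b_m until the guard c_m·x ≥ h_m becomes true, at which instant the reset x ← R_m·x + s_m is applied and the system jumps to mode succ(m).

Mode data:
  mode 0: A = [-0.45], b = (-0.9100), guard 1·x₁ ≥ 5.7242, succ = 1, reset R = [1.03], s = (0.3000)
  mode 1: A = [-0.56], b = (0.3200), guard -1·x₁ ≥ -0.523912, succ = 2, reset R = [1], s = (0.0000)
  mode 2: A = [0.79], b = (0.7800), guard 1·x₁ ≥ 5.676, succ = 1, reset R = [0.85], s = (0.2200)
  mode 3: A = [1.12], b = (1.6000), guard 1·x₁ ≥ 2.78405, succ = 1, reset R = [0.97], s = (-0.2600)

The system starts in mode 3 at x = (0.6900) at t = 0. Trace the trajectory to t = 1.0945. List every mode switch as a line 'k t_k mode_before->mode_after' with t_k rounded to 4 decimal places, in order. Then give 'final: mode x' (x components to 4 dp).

Mode 3: guard c·x = 2.7841 hit at Δt = 0.6137 (t = 0.6137), x⁻ = (2.7840) → reset → x⁺ = (2.4405), jump to mode 1
Mode 1: flow for 0.4808 to horizon, guard not reached → x = (1.9993)

1 0.6137 3->1
final: 1 1.9993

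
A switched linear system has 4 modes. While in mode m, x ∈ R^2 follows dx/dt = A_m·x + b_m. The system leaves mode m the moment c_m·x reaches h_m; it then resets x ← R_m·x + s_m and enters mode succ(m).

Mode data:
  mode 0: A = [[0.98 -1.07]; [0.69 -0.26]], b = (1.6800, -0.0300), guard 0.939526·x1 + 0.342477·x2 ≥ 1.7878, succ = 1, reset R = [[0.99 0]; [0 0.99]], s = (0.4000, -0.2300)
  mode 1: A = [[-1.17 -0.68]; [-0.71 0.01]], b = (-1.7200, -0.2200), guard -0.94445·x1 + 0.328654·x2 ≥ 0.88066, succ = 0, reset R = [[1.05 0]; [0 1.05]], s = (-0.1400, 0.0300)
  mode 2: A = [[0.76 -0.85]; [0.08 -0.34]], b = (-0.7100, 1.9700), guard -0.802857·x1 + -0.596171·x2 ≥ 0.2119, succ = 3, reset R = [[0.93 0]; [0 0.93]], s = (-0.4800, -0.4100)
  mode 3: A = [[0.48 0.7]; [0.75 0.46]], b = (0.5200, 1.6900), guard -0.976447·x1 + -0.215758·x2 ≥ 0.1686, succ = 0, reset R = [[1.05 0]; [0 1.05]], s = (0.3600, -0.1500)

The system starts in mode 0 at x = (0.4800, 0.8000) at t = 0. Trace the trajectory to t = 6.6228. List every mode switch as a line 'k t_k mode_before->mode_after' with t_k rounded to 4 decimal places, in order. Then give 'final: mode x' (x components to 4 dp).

1 0.6235 0->1
2 1.8294 1->0
3 3.5844 0->1
4 6.2342 1->0
final: 0 -0.7948 -0.5084

Mode 0: guard c·x = 1.7878 hit at Δt = 0.6235 (t = 0.6235), x⁻ = (1.5201, 1.0502) → reset → x⁺ = (1.9049, 0.8097), jump to mode 1
Mode 1: guard c·x = 0.8807 hit at Δt = 1.2059 (t = 1.8294), x⁻ = (-0.8063, 0.3626) → reset → x⁺ = (-0.9866, 0.4108), jump to mode 0
Mode 0: guard c·x = 1.7878 hit at Δt = 1.7550 (t = 3.5844), x⁻ = (1.7927, 0.3023) → reset → x⁺ = (2.1748, 0.0692), jump to mode 1
Mode 1: guard c·x = 0.8807 hit at Δt = 2.6499 (t = 6.2342), x⁻ = (-1.0288, -0.2768) → reset → x⁺ = (-1.2202, -0.2607), jump to mode 0
Mode 0: flow for 0.3886 to horizon, guard not reached → x = (-0.7948, -0.5084)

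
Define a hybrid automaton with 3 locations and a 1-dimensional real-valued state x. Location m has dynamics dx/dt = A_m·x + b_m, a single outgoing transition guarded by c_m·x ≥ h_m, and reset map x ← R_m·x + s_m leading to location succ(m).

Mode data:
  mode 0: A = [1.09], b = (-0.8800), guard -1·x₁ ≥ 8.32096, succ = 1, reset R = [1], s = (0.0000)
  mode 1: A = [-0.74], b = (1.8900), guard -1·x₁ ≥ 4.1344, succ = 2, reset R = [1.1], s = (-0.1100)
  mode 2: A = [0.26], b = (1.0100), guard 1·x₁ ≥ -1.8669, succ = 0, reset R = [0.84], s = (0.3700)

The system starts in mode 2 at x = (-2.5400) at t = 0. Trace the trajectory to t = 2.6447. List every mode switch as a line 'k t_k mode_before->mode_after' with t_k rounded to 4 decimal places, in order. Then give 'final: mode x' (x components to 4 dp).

1 1.5610 2->0
final: 0 -5.7275

Mode 2: guard c·x = -1.8669 hit at Δt = 1.5610 (t = 1.5610), x⁻ = (-1.8669) → reset → x⁺ = (-1.1982), jump to mode 0
Mode 0: flow for 1.0837 to horizon, guard not reached → x = (-5.7275)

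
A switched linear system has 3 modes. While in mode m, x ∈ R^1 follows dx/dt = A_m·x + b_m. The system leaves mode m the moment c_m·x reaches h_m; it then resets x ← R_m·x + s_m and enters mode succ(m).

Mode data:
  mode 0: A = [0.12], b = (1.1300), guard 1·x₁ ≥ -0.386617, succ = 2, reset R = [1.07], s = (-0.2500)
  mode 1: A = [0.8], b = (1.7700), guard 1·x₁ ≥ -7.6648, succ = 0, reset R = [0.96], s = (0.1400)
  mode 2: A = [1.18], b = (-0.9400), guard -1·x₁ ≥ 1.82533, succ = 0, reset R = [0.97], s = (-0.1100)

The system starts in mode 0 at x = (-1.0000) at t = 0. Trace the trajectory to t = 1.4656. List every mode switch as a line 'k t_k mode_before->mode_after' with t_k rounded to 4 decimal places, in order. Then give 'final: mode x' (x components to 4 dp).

Mode 0: guard c·x = -0.3866 hit at Δt = 0.5862 (t = 0.5862), x⁻ = (-0.3866) → reset → x⁺ = (-0.6637), jump to mode 2
Mode 2: guard c·x = 1.8253 hit at Δt = 0.4960 (t = 1.0822), x⁻ = (-1.8253) → reset → x⁺ = (-1.8806), jump to mode 0
Mode 0: flow for 0.3834 to horizon, guard not reached → x = (-1.5257)

1 0.5862 0->2
2 1.0822 2->0
final: 0 -1.5257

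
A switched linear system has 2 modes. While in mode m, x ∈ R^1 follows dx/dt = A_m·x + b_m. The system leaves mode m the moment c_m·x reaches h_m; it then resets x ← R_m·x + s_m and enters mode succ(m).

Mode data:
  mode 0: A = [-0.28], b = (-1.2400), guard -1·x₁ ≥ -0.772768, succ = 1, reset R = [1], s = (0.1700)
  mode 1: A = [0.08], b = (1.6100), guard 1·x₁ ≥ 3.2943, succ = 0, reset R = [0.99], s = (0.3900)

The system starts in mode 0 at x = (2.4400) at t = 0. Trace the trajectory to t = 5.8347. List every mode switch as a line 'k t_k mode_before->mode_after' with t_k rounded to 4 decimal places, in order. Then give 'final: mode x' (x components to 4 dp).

Mode 0: guard c·x = -0.7728 hit at Δt = 0.9930 (t = 0.9930), x⁻ = (0.7728) → reset → x⁺ = (0.9428), jump to mode 1
Mode 1: guard c·x = 3.2943 hit at Δt = 1.3227 (t = 2.3157), x⁻ = (3.2943) → reset → x⁺ = (3.6514), jump to mode 0
Mode 0: guard c·x = -0.7728 hit at Δt = 1.5731 (t = 3.8888), x⁻ = (0.7728) → reset → x⁺ = (0.9428), jump to mode 1
Mode 1: guard c·x = 3.2943 hit at Δt = 1.3227 (t = 5.2115), x⁻ = (3.2943) → reset → x⁺ = (3.6514), jump to mode 0
Mode 0: flow for 0.6232 to horizon, guard not reached → x = (2.3576)

1 0.9930 0->1
2 2.3157 1->0
3 3.8888 0->1
4 5.2115 1->0
final: 0 2.3576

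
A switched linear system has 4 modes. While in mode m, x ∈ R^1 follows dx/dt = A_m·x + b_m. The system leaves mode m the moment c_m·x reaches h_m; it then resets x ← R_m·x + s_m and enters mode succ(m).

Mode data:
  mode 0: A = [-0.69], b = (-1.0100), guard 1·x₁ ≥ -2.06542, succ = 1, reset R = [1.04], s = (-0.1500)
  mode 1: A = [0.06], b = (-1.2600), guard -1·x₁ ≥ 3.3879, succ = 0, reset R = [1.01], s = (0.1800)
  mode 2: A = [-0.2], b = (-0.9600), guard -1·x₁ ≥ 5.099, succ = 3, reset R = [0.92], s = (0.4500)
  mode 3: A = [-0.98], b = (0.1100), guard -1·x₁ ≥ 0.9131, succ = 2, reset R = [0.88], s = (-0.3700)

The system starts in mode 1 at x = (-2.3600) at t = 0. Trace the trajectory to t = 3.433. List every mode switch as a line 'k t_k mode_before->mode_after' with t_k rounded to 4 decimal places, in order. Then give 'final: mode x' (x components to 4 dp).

1 0.7177 1->0
2 2.2881 0->1
3 3.0501 1->0
final: 0 -2.8289

Mode 1: guard c·x = 3.3879 hit at Δt = 0.7177 (t = 0.7177), x⁻ = (-3.3879) → reset → x⁺ = (-3.2418), jump to mode 0
Mode 0: guard c·x = -2.0654 hit at Δt = 1.5704 (t = 2.2881), x⁻ = (-2.0654) → reset → x⁺ = (-2.2980), jump to mode 1
Mode 1: guard c·x = 3.3879 hit at Δt = 0.7620 (t = 3.0501), x⁻ = (-3.3879) → reset → x⁺ = (-3.2418), jump to mode 0
Mode 0: flow for 0.3829 to horizon, guard not reached → x = (-2.8289)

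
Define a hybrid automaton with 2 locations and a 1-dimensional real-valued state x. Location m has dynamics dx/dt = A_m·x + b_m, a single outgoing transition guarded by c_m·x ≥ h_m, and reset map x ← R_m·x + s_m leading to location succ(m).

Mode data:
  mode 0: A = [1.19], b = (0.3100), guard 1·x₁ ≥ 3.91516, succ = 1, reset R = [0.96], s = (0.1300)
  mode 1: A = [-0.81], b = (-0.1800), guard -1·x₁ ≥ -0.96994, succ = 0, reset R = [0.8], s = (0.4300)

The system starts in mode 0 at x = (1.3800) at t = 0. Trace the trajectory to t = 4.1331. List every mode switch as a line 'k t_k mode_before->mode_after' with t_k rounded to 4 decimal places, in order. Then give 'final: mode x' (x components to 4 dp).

1 0.7851 0->1
2 2.3133 1->0
3 3.1927 0->1
final: 1 1.6969

Mode 0: guard c·x = 3.9152 hit at Δt = 0.7851 (t = 0.7851), x⁻ = (3.9152) → reset → x⁺ = (3.8886), jump to mode 1
Mode 1: guard c·x = -0.9699 hit at Δt = 1.5282 (t = 2.3133), x⁻ = (0.9699) → reset → x⁺ = (1.2060), jump to mode 0
Mode 0: guard c·x = 3.9152 hit at Δt = 0.8793 (t = 3.1927), x⁻ = (3.9152) → reset → x⁺ = (3.8886), jump to mode 1
Mode 1: flow for 0.9404 to horizon, guard not reached → x = (1.6969)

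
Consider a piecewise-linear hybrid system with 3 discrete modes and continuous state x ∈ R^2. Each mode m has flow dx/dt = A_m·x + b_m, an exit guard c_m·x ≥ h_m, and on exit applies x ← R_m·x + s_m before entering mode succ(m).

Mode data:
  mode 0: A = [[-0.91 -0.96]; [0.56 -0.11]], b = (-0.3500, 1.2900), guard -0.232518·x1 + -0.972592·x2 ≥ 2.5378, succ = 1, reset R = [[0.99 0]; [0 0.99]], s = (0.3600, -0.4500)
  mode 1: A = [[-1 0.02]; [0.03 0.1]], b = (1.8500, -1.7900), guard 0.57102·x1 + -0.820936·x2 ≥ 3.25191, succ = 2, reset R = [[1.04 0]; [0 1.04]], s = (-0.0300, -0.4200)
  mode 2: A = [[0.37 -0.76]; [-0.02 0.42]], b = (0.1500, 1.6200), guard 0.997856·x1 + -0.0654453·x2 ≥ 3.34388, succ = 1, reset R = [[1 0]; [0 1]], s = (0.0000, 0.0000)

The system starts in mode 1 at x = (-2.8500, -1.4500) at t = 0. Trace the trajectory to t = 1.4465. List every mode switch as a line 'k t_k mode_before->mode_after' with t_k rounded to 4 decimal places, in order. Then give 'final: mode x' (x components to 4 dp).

Mode 1: guard c·x = 3.2519 hit at Δt = 1.1162 (t = 1.1162), x⁻ = (0.2729, -3.7714) → reset → x⁺ = (0.2538, -4.3423), jump to mode 2
Mode 2: flow for 0.3303 to horizon, guard not reached → x = (1.5087, -4.4205)

1 1.1162 1->2
final: 2 1.5087 -4.4205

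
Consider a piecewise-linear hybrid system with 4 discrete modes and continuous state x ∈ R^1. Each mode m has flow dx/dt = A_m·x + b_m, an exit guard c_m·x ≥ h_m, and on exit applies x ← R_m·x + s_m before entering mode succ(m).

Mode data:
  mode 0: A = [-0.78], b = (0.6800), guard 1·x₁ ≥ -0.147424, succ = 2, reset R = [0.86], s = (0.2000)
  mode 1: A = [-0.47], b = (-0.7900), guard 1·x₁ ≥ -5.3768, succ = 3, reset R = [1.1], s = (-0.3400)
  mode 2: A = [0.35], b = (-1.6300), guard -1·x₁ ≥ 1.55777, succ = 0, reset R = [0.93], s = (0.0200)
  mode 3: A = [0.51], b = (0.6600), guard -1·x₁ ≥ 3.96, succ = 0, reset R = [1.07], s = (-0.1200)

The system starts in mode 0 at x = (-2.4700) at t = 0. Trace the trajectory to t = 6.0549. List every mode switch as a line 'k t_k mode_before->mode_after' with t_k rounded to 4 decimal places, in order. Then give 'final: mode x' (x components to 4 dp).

Mode 0: guard c·x = -0.1474 hit at Δt = 1.5224 (t = 1.5224), x⁻ = (-0.1474) → reset → x⁺ = (0.0732), jump to mode 2
Mode 2: guard c·x = 1.5578 hit at Δt = 0.8697 (t = 2.3921), x⁻ = (-1.5578) → reset → x⁺ = (-1.4287), jump to mode 0
Mode 0: guard c·x = -0.1474 hit at Δt = 1.0437 (t = 3.4358), x⁻ = (-0.1474) → reset → x⁺ = (0.0732), jump to mode 2
Mode 2: guard c·x = 1.5578 hit at Δt = 0.8697 (t = 4.3055), x⁻ = (-1.5578) → reset → x⁺ = (-1.4287), jump to mode 0
Mode 0: guard c·x = -0.1474 hit at Δt = 1.0437 (t = 5.3492), x⁻ = (-0.1474) → reset → x⁺ = (0.0732), jump to mode 2
Mode 2: flow for 0.7057 to horizon, guard not reached → x = (-1.2110)

1 1.5224 0->2
2 2.3921 2->0
3 3.4358 0->2
4 4.3055 2->0
5 5.3492 0->2
final: 2 -1.2110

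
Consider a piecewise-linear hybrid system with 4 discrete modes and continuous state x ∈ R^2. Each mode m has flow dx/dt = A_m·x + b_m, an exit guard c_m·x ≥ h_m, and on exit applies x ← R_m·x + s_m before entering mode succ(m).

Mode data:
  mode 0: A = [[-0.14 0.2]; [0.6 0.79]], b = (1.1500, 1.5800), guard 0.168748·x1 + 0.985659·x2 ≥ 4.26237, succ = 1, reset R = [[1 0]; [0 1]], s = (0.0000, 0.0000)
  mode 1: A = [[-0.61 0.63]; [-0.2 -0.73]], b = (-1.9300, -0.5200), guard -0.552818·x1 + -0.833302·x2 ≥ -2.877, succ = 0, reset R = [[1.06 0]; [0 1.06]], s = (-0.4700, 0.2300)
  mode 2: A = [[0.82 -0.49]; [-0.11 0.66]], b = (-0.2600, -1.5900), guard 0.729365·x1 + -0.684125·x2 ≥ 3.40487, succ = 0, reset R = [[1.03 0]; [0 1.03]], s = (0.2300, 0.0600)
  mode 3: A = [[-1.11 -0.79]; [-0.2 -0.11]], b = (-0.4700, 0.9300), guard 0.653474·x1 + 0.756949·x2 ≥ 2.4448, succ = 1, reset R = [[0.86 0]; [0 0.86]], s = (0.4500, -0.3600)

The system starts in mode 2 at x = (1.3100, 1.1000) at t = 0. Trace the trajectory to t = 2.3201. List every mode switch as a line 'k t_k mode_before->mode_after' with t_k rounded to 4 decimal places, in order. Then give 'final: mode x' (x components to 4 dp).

1 1.4634 2->0
final: 0 4.0874 1.7389

Mode 2: guard c·x = 3.4049 hit at Δt = 1.4634 (t = 1.4634), x⁻ = (3.2439, -1.5186) → reset → x⁺ = (3.5712, -1.5041), jump to mode 0
Mode 0: flow for 0.8567 to horizon, guard not reached → x = (4.0874, 1.7389)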